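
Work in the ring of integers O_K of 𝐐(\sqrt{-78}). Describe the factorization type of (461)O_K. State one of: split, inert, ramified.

d = -78 ≡ 2 (mod 4), so O_K = ℤ[√-78] and disc(K) = 4d = -312.
Since gcd(461, -312) = 1 the prime 461 does not ramify.
Legendre symbol by Euler's criterion: (-78/461) ≡ (-78)^230 ≡ 460 (mod 461), i.e. (-78/461) = -1.
d is a non-residue mod p, hence 461 remains inert in O_K.

inert — (461) stays prime in O_K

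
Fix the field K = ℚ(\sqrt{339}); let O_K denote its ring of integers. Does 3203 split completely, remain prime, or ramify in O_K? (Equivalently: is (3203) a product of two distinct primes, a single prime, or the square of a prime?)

p is inert

Since 339 ≢ 1 mod 4, the ring of integers is ℤ[√339] with discriminant 4·339 = 1356.
Since gcd(3203, 1356) = 1 the prime 3203 does not ramify.
Legendre symbol by Euler's criterion: (339/3203) ≡ 339^1601 ≡ 3202 (mod 3203), i.e. (339/3203) = -1.
Legendre symbol -1 ⇒ 3203 is inert.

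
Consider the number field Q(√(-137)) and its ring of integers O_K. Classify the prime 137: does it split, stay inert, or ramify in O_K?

Since -137 ≢ 1 mod 4, the ring of integers is ℤ[√-137] with discriminant 4·(-137) = -548.
disc(K) = -548 = 137·(-4), so p = 137 is ramified.

137 is ramified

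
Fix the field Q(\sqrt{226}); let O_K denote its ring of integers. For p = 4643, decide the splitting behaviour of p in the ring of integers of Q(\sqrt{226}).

split — (4643) = 𝔭₁𝔭₂ with 𝔭₁ ≠ 𝔭₂

Since 226 ≢ 1 mod 4, the ring of integers is ℤ[√226] with discriminant 4·226 = 904.
Since gcd(4643, 904) = 1 the prime 4643 does not ramify.
Legendre symbol by Euler's criterion: (226/4643) ≡ 226^2321 ≡ 1 (mod 4643), i.e. (226/4643) = 1.
d is a quadratic residue mod p, hence 4643 splits in O_K.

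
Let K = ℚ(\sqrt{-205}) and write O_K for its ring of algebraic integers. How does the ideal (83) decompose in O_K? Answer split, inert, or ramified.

d = -205 ≡ 3 (mod 4), so O_K = ℤ[√-205] and disc(K) = 4d = -820.
Since gcd(83, -820) = 1 the prime 83 does not ramify.
(-205/83) = 44^41 mod 83 = 1, giving Legendre symbol 1.
d is a quadratic residue mod p, hence 83 splits in O_K.

p splits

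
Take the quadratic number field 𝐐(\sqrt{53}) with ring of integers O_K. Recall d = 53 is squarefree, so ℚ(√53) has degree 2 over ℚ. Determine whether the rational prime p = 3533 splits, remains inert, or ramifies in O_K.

3533 remains inert

Since 53 ≡ 1 mod 4, the ring of integers is ℤ[(1+√53)/2] with discriminant 53.
Since gcd(3533, 53) = 1 the prime 3533 does not ramify.
Legendre symbol by Euler's criterion: (53/3533) ≡ 53^1766 ≡ 3532 (mod 3533), i.e. (53/3533) = -1.
Legendre symbol -1 ⇒ 3533 is inert.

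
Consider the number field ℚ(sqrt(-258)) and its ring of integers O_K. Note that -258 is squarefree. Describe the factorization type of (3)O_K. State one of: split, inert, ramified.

ramified — (3) = 𝔭²

d = -258 ≡ 2 (mod 4), so O_K = ℤ[√-258] and disc(K) = 4d = -1032.
disc(K) = -1032 = 3·(-344), so p = 3 is ramified.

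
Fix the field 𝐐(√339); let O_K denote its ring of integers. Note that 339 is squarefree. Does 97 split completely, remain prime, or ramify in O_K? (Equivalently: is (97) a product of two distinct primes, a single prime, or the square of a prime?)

97 splits in O_K

d = 339 ≡ 3 (mod 4), so O_K = ℤ[√339] and disc(K) = 4d = 1356.
disc(K) = 1356 is not divisible by 97; 97 is unramified.
Euler's criterion: 339^48 mod 97 = 1. Thus (339|97) = 1.
Legendre symbol 1 ⇒ 97 is split.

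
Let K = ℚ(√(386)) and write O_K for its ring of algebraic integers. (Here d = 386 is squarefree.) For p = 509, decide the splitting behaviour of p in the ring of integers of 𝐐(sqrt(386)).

386 mod 4 = 2, hence disc K = 4·386 = 1544 and O_K = ℤ[√386].
disc(K) = 1544 is not divisible by 509; 509 is unramified.
(386/509) = 386^254 mod 509 = 1, giving Legendre symbol 1.
d is a quadratic residue mod p, hence 509 splits in O_K.

splits completely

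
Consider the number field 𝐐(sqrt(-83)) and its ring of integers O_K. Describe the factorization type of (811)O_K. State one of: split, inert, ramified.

split

-83 mod 4 = 1, hence disc K = -83 and O_K = ℤ[(1+√-83)/2].
Since gcd(811, -83) = 1 the prime 811 does not ramify.
Compute (-83/811) via Euler: 728^((811-1)/2) mod 811 = 1, so (-83/811) = 1.
Legendre symbol 1 ⇒ 811 is split.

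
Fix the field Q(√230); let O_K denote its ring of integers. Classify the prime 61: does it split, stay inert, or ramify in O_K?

230 mod 4 = 2, hence disc K = 4·230 = 920 and O_K = ℤ[√230].
Since gcd(61, 920) = 1 the prime 61 does not ramify.
Legendre symbol by Euler's criterion: (230/61) ≡ 230^30 ≡ 1 (mod 61), i.e. (230/61) = 1.
(230/61) = 1, so 61 splits.

split — (61) = 𝔭₁𝔭₂ with 𝔭₁ ≠ 𝔭₂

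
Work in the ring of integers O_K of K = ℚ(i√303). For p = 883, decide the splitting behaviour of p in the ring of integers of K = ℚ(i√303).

-303 mod 4 = 1, hence disc K = -303 and O_K = ℤ[(1+√-303)/2].
Since gcd(883, -303) = 1 the prime 883 does not ramify.
Euler's criterion: (-303)^441 mod 883 = 882. Thus (-303|883) = -1.
(-303/883) = -1, so 883 is inert.

p is inert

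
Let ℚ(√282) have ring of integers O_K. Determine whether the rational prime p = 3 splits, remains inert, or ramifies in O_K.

3 is ramified

d = 282 ≡ 2 (mod 4), so O_K = ℤ[√282] and disc(K) = 4d = 1128.
3 divides disc(K) = 1128, so 3 ramifies.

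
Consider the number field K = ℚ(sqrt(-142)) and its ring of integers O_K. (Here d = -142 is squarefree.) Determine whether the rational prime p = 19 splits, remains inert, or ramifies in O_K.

Since -142 ≢ 1 mod 4, the ring of integers is ℤ[√-142] with discriminant 4·(-142) = -568.
disc(K) = -568 is not divisible by 19; 19 is unramified.
Euler's criterion: (-142)^9 mod 19 = 18. Thus (-142|19) = -1.
Legendre symbol -1 ⇒ 19 is inert.

inert — (19) stays prime in O_K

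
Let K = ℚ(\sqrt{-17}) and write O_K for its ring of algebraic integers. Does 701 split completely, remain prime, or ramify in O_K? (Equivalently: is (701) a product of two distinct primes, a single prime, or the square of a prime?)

-17 mod 4 = 3, hence disc K = 4·(-17) = -68 and O_K = ℤ[√-17].
701 ∤ -68, so 701 is unramified.
(-17/701) = 684^350 mod 701 = 1, giving Legendre symbol 1.
Legendre symbol 1 ⇒ 701 is split.

p splits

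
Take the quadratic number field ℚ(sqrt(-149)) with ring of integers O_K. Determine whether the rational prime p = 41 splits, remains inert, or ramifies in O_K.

-149 mod 4 = 3, hence disc K = 4·(-149) = -596 and O_K = ℤ[√-149].
disc(K) = -596 is not divisible by 41; 41 is unramified.
Legendre symbol by Euler's criterion: (-149/41) ≡ (-149)^20 ≡ 40 (mod 41), i.e. (-149/41) = -1.
(-149/41) = -1, so 41 is inert.

41 remains inert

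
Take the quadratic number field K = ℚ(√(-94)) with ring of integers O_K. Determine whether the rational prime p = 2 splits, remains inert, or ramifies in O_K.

ramifies in O_K

d = -94 ≡ 2 (mod 4), so O_K = ℤ[√-94] and disc(K) = 4d = -376.
Ramification test: 2 | -376. The prime 2 ramifies in K.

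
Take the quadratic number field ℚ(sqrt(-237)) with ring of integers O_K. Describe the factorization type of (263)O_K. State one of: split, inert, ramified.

split

d = -237 ≡ 3 (mod 4), so O_K = ℤ[√-237] and disc(K) = 4d = -948.
Since gcd(263, -948) = 1 the prime 263 does not ramify.
Compute (-237/263) via Euler: 26^((263-1)/2) mod 263 = 1, so (-237/263) = 1.
Legendre symbol 1 ⇒ 263 is split.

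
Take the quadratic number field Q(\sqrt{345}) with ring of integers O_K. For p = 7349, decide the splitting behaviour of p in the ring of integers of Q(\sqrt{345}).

d = 345 ≡ 1 (mod 4), so O_K = ℤ[(1+√345)/2] and disc(K) = d = 345.
7349 ∤ 345, so 7349 is unramified.
Compute (345/7349) via Euler: 345^((7349-1)/2) mod 7349 = 7348, so (345/7349) = -1.
d is a non-residue mod p, hence 7349 remains inert in O_K.

inert — (7349) stays prime in O_K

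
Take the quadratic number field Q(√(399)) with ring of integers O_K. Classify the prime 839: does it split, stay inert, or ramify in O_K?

399 mod 4 = 3, hence disc K = 4·399 = 1596 and O_K = ℤ[√399].
disc(K) = 1596 is not divisible by 839; 839 is unramified.
Compute (399/839) via Euler: 399^((839-1)/2) mod 839 = 1, so (399/839) = 1.
(399/839) = 1, so 839 splits.

splits completely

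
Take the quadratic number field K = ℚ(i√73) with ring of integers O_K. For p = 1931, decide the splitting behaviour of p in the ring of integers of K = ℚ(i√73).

d = -73 ≡ 3 (mod 4), so O_K = ℤ[√-73] and disc(K) = 4d = -292.
Since gcd(1931, -292) = 1 the prime 1931 does not ramify.
(-73/1931) = 1858^965 mod 1931 = 1, giving Legendre symbol 1.
(-73/1931) = 1, so 1931 splits.

1931 splits in O_K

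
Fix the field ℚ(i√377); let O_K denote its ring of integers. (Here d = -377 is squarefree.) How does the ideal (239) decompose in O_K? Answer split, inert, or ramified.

d = -377 ≡ 3 (mod 4), so O_K = ℤ[√-377] and disc(K) = 4d = -1508.
Since gcd(239, -1508) = 1 the prime 239 does not ramify.
Compute (-377/239) via Euler: 101^((239-1)/2) mod 239 = 1, so (-377/239) = 1.
d is a quadratic residue mod p, hence 239 splits in O_K.

split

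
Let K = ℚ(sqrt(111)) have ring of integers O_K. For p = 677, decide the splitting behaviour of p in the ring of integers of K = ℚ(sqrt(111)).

111 mod 4 = 3, hence disc K = 4·111 = 444 and O_K = ℤ[√111].
disc(K) = 444 is not divisible by 677; 677 is unramified.
Legendre symbol by Euler's criterion: (111/677) ≡ 111^338 ≡ 676 (mod 677), i.e. (111/677) = -1.
Legendre symbol -1 ⇒ 677 is inert.

677 remains inert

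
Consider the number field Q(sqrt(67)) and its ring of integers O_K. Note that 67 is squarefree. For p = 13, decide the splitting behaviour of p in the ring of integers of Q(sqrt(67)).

inert — (13) stays prime in O_K

d = 67 ≡ 3 (mod 4), so O_K = ℤ[√67] and disc(K) = 4d = 268.
Since gcd(13, 268) = 1 the prime 13 does not ramify.
Euler's criterion: 67^6 mod 13 = 12. Thus (67|13) = -1.
(67/13) = -1, so 13 is inert.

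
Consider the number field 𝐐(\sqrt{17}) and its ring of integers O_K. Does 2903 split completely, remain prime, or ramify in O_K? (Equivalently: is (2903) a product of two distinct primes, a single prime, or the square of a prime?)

d = 17 ≡ 1 (mod 4), so O_K = ℤ[(1+√17)/2] and disc(K) = d = 17.
2903 ∤ 17, so 2903 is unramified.
Legendre symbol by Euler's criterion: (17/2903) ≡ 17^1451 ≡ 1 (mod 2903), i.e. (17/2903) = 1.
(17/2903) = 1, so 2903 splits.

p splits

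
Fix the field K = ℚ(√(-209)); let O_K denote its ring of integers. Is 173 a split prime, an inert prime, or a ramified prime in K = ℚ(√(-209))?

173 splits in O_K

d = -209 ≡ 3 (mod 4), so O_K = ℤ[√-209] and disc(K) = 4d = -836.
Since gcd(173, -836) = 1 the prime 173 does not ramify.
(-209/173) = 137^86 mod 173 = 1, giving Legendre symbol 1.
d is a quadratic residue mod p, hence 173 splits in O_K.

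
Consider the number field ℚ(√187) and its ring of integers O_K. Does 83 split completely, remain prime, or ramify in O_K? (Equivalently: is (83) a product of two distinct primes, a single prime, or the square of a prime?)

d = 187 ≡ 3 (mod 4), so O_K = ℤ[√187] and disc(K) = 4d = 748.
disc(K) = 748 is not divisible by 83; 83 is unramified.
Legendre symbol by Euler's criterion: (187/83) ≡ 187^41 ≡ 1 (mod 83), i.e. (187/83) = 1.
d is a quadratic residue mod p, hence 83 splits in O_K.

split — (83) = 𝔭₁𝔭₂ with 𝔭₁ ≠ 𝔭₂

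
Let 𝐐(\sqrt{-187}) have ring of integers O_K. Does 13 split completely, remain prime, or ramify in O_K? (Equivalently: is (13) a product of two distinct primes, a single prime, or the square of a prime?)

remains prime (inert)

Since -187 ≡ 1 mod 4, the ring of integers is ℤ[(1+√-187)/2] with discriminant -187.
13 ∤ -187, so 13 is unramified.
Legendre symbol by Euler's criterion: (-187/13) ≡ (-187)^6 ≡ 12 (mod 13), i.e. (-187/13) = -1.
(-187/13) = -1, so 13 is inert.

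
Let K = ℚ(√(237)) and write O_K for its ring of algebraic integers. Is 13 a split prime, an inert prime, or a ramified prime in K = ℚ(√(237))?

237 mod 4 = 1, hence disc K = 237 and O_K = ℤ[(1+√237)/2].
disc(K) = 237 is not divisible by 13; 13 is unramified.
(237/13) = 3^6 mod 13 = 1, giving Legendre symbol 1.
(237/13) = 1, so 13 splits.

splits completely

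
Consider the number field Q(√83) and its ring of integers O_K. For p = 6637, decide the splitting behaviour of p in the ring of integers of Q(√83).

6637 remains inert

83 mod 4 = 3, hence disc K = 4·83 = 332 and O_K = ℤ[√83].
Since gcd(6637, 332) = 1 the prime 6637 does not ramify.
Legendre symbol by Euler's criterion: (83/6637) ≡ 83^3318 ≡ 6636 (mod 6637), i.e. (83/6637) = -1.
(83/6637) = -1, so 6637 is inert.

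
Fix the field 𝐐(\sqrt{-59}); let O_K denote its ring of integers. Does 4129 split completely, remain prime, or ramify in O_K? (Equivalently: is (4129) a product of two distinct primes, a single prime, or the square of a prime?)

inert

Since -59 ≡ 1 mod 4, the ring of integers is ℤ[(1+√-59)/2] with discriminant -59.
4129 ∤ -59, so 4129 is unramified.
(-59/4129) = 4070^2064 mod 4129 = 4128, giving Legendre symbol -1.
d is a non-residue mod p, hence 4129 remains inert in O_K.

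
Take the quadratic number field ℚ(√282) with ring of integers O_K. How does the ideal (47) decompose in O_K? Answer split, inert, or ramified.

282 mod 4 = 2, hence disc K = 4·282 = 1128 and O_K = ℤ[√282].
Ramification test: 47 | 1128. The prime 47 ramifies in K.

p ramifies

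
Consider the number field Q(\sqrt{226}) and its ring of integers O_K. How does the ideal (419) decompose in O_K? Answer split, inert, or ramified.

226 mod 4 = 2, hence disc K = 4·226 = 904 and O_K = ℤ[√226].
419 ∤ 904, so 419 is unramified.
Compute (226/419) via Euler: 226^((419-1)/2) mod 419 = 1, so (226/419) = 1.
(226/419) = 1, so 419 splits.

split — (419) = 𝔭₁𝔭₂ with 𝔭₁ ≠ 𝔭₂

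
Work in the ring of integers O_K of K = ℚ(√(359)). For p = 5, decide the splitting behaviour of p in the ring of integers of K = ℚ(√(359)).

p splits

359 mod 4 = 3, hence disc K = 4·359 = 1436 and O_K = ℤ[√359].
disc(K) = 1436 is not divisible by 5; 5 is unramified.
Legendre symbol by Euler's criterion: (359/5) ≡ 359^2 ≡ 1 (mod 5), i.e. (359/5) = 1.
(359/5) = 1, so 5 splits.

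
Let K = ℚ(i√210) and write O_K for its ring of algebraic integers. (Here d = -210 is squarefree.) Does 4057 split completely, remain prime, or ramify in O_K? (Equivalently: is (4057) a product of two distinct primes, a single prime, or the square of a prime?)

-210 mod 4 = 2, hence disc K = 4·(-210) = -840 and O_K = ℤ[√-210].
Since gcd(4057, -840) = 1 the prime 4057 does not ramify.
(-210/4057) = 3847^2028 mod 4057 = 4056, giving Legendre symbol -1.
(-210/4057) = -1, so 4057 is inert.

inert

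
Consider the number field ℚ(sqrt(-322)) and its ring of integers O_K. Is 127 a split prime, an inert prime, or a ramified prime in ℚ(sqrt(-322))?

-322 mod 4 = 2, hence disc K = 4·(-322) = -1288 and O_K = ℤ[√-322].
Since gcd(127, -1288) = 1 the prime 127 does not ramify.
Legendre symbol by Euler's criterion: (-322/127) ≡ (-322)^63 ≡ 126 (mod 127), i.e. (-322/127) = -1.
d is a non-residue mod p, hence 127 remains inert in O_K.

p is inert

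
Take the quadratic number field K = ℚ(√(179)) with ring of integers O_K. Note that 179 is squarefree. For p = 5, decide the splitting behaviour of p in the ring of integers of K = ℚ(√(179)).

p splits

d = 179 ≡ 3 (mod 4), so O_K = ℤ[√179] and disc(K) = 4d = 716.
5 ∤ 716, so 5 is unramified.
Legendre symbol by Euler's criterion: (179/5) ≡ 179^2 ≡ 1 (mod 5), i.e. (179/5) = 1.
Legendre symbol 1 ⇒ 5 is split.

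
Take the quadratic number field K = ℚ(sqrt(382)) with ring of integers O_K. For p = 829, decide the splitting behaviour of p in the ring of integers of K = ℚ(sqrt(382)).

Since 382 ≢ 1 mod 4, the ring of integers is ℤ[√382] with discriminant 4·382 = 1528.
829 ∤ 1528, so 829 is unramified.
Euler's criterion: 382^414 mod 829 = 828. Thus (382|829) = -1.
d is a non-residue mod p, hence 829 remains inert in O_K.

remains prime (inert)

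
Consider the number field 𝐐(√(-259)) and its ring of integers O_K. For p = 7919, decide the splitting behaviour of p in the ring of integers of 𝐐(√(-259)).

p splits

Since -259 ≡ 1 mod 4, the ring of integers is ℤ[(1+√-259)/2] with discriminant -259.
Since gcd(7919, -259) = 1 the prime 7919 does not ramify.
(-259/7919) = 7660^3959 mod 7919 = 1, giving Legendre symbol 1.
d is a quadratic residue mod p, hence 7919 splits in O_K.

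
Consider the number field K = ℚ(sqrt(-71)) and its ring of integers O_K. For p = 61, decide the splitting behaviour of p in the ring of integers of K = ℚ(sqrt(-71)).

inert — (61) stays prime in O_K

-71 mod 4 = 1, hence disc K = -71 and O_K = ℤ[(1+√-71)/2].
Since gcd(61, -71) = 1 the prime 61 does not ramify.
Legendre symbol by Euler's criterion: (-71/61) ≡ (-71)^30 ≡ 60 (mod 61), i.e. (-71/61) = -1.
d is a non-residue mod p, hence 61 remains inert in O_K.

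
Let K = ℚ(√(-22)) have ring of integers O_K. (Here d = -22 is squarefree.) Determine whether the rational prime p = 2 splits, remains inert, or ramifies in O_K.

d = -22 ≡ 2 (mod 4), so O_K = ℤ[√-22] and disc(K) = 4d = -88.
disc(K) = -88 = 2·(-44), so p = 2 is ramified.

ramified — (2) = 𝔭²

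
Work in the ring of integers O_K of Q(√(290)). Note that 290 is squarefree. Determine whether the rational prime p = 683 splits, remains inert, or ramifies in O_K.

d = 290 ≡ 2 (mod 4), so O_K = ℤ[√290] and disc(K) = 4d = 1160.
683 ∤ 1160, so 683 is unramified.
Compute (290/683) via Euler: 290^((683-1)/2) mod 683 = 1, so (290/683) = 1.
Legendre symbol 1 ⇒ 683 is split.

splits completely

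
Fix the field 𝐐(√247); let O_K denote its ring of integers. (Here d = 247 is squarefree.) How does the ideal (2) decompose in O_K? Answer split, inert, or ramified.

Since 247 ≢ 1 mod 4, the ring of integers is ℤ[√247] with discriminant 4·247 = 988.
2 divides disc(K) = 988, so 2 ramifies.

2 is ramified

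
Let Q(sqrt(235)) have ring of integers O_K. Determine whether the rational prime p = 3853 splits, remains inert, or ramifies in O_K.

p splits

235 mod 4 = 3, hence disc K = 4·235 = 940 and O_K = ℤ[√235].
3853 ∤ 940, so 3853 is unramified.
Compute (235/3853) via Euler: 235^((3853-1)/2) mod 3853 = 1, so (235/3853) = 1.
Legendre symbol 1 ⇒ 3853 is split.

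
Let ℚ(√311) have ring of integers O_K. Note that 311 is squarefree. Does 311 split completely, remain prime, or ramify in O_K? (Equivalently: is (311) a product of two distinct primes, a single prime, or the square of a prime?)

Since 311 ≢ 1 mod 4, the ring of integers is ℤ[√311] with discriminant 4·311 = 1244.
disc(K) = 1244 = 311·4, so p = 311 is ramified.

311 is ramified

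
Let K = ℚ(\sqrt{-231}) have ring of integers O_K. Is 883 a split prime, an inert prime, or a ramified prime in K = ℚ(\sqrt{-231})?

Since -231 ≡ 1 mod 4, the ring of integers is ℤ[(1+√-231)/2] with discriminant -231.
883 ∤ -231, so 883 is unramified.
Compute (-231/883) via Euler: 652^((883-1)/2) mod 883 = 1, so (-231/883) = 1.
d is a quadratic residue mod p, hence 883 splits in O_K.

p splits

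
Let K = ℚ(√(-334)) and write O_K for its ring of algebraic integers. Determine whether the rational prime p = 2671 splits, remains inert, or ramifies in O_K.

inert

d = -334 ≡ 2 (mod 4), so O_K = ℤ[√-334] and disc(K) = 4d = -1336.
Since gcd(2671, -1336) = 1 the prime 2671 does not ramify.
Legendre symbol by Euler's criterion: (-334/2671) ≡ (-334)^1335 ≡ 2670 (mod 2671), i.e. (-334/2671) = -1.
Legendre symbol -1 ⇒ 2671 is inert.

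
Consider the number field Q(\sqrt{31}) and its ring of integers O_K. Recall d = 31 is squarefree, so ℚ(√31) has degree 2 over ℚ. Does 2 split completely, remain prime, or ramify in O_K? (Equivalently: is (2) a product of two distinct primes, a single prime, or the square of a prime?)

d = 31 ≡ 3 (mod 4), so O_K = ℤ[√31] and disc(K) = 4d = 124.
Ramification test: 2 | 124. The prime 2 ramifies in K.

2 is ramified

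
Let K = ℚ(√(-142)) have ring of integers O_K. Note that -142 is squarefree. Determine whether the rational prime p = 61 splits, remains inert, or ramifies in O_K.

61 splits in O_K

-142 mod 4 = 2, hence disc K = 4·(-142) = -568 and O_K = ℤ[√-142].
61 ∤ -568, so 61 is unramified.
Compute (-142/61) via Euler: 41^((61-1)/2) mod 61 = 1, so (-142/61) = 1.
d is a quadratic residue mod p, hence 61 splits in O_K.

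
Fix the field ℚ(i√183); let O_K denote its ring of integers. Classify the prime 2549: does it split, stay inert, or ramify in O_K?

Since -183 ≡ 1 mod 4, the ring of integers is ℤ[(1+√-183)/2] with discriminant -183.
Since gcd(2549, -183) = 1 the prime 2549 does not ramify.
Compute (-183/2549) via Euler: 2366^((2549-1)/2) mod 2549 = 2548, so (-183/2549) = -1.
Legendre symbol -1 ⇒ 2549 is inert.

remains prime (inert)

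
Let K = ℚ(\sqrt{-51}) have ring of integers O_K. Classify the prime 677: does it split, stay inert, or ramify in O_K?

677 splits in O_K

Since -51 ≡ 1 mod 4, the ring of integers is ℤ[(1+√-51)/2] with discriminant -51.
disc(K) = -51 is not divisible by 677; 677 is unramified.
Euler's criterion: (-51)^338 mod 677 = 1. Thus (-51|677) = 1.
(-51/677) = 1, so 677 splits.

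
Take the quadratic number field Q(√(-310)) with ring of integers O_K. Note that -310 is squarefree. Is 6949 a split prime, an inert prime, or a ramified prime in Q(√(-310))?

remains prime (inert)

Since -310 ≢ 1 mod 4, the ring of integers is ℤ[√-310] with discriminant 4·(-310) = -1240.
Since gcd(6949, -1240) = 1 the prime 6949 does not ramify.
(-310/6949) = 6639^3474 mod 6949 = 6948, giving Legendre symbol -1.
Legendre symbol -1 ⇒ 6949 is inert.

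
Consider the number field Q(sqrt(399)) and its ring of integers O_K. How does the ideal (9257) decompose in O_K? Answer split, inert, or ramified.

split — (9257) = 𝔭₁𝔭₂ with 𝔭₁ ≠ 𝔭₂

d = 399 ≡ 3 (mod 4), so O_K = ℤ[√399] and disc(K) = 4d = 1596.
disc(K) = 1596 is not divisible by 9257; 9257 is unramified.
Legendre symbol by Euler's criterion: (399/9257) ≡ 399^4628 ≡ 1 (mod 9257), i.e. (399/9257) = 1.
(399/9257) = 1, so 9257 splits.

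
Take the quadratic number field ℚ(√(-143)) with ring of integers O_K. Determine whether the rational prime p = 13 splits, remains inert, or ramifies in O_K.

Since -143 ≡ 1 mod 4, the ring of integers is ℤ[(1+√-143)/2] with discriminant -143.
13 divides disc(K) = -143, so 13 ramifies.

13 is ramified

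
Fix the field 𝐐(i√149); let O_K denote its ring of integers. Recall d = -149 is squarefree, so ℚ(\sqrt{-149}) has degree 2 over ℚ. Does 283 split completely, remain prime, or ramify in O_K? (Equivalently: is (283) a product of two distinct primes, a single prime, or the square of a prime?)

d = -149 ≡ 3 (mod 4), so O_K = ℤ[√-149] and disc(K) = 4d = -596.
283 ∤ -596, so 283 is unramified.
Euler's criterion: (-149)^141 mod 283 = 1. Thus (-149|283) = 1.
d is a quadratic residue mod p, hence 283 splits in O_K.

split — (283) = 𝔭₁𝔭₂ with 𝔭₁ ≠ 𝔭₂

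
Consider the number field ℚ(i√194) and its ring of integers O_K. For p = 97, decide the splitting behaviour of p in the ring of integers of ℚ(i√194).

ramifies in O_K

Since -194 ≢ 1 mod 4, the ring of integers is ℤ[√-194] with discriminant 4·(-194) = -776.
Ramification test: 97 | -776. The prime 97 ramifies in K.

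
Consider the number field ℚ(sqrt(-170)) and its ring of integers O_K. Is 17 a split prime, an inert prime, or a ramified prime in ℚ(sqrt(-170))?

ramified

d = -170 ≡ 2 (mod 4), so O_K = ℤ[√-170] and disc(K) = 4d = -680.
disc(K) = -680 = 17·(-40), so p = 17 is ramified.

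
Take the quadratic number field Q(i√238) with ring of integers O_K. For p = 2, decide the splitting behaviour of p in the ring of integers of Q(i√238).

ramified

d = -238 ≡ 2 (mod 4), so O_K = ℤ[√-238] and disc(K) = 4d = -952.
Ramification test: 2 | -952. The prime 2 ramifies in K.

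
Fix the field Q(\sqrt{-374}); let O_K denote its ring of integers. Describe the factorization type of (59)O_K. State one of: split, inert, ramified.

inert — (59) stays prime in O_K

Since -374 ≢ 1 mod 4, the ring of integers is ℤ[√-374] with discriminant 4·(-374) = -1496.
disc(K) = -1496 is not divisible by 59; 59 is unramified.
Euler's criterion: (-374)^29 mod 59 = 58. Thus (-374|59) = -1.
(-374/59) = -1, so 59 is inert.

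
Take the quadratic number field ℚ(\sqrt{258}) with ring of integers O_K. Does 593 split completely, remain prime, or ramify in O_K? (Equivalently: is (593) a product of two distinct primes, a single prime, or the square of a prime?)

p splits

258 mod 4 = 2, hence disc K = 4·258 = 1032 and O_K = ℤ[√258].
disc(K) = 1032 is not divisible by 593; 593 is unramified.
(258/593) = 258^296 mod 593 = 1, giving Legendre symbol 1.
Legendre symbol 1 ⇒ 593 is split.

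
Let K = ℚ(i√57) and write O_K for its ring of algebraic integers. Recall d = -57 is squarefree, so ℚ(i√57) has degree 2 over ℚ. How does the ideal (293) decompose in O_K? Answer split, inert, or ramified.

splits completely

d = -57 ≡ 3 (mod 4), so O_K = ℤ[√-57] and disc(K) = 4d = -228.
293 ∤ -228, so 293 is unramified.
Euler's criterion: (-57)^146 mod 293 = 1. Thus (-57|293) = 1.
d is a quadratic residue mod p, hence 293 splits in O_K.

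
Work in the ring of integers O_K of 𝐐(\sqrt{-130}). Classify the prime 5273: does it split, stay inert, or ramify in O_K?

-130 mod 4 = 2, hence disc K = 4·(-130) = -520 and O_K = ℤ[√-130].
disc(K) = -520 is not divisible by 5273; 5273 is unramified.
Euler's criterion: (-130)^2636 mod 5273 = 1. Thus (-130|5273) = 1.
(-130/5273) = 1, so 5273 splits.

split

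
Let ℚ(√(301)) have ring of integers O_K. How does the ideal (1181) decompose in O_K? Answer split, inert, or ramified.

1181 splits in O_K

d = 301 ≡ 1 (mod 4), so O_K = ℤ[(1+√301)/2] and disc(K) = d = 301.
disc(K) = 301 is not divisible by 1181; 1181 is unramified.
(301/1181) = 301^590 mod 1181 = 1, giving Legendre symbol 1.
(301/1181) = 1, so 1181 splits.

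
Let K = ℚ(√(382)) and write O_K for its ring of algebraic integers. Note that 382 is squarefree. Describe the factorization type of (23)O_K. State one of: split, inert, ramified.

d = 382 ≡ 2 (mod 4), so O_K = ℤ[√382] and disc(K) = 4d = 1528.
Since gcd(23, 1528) = 1 the prime 23 does not ramify.
Legendre symbol by Euler's criterion: (382/23) ≡ 382^11 ≡ 22 (mod 23), i.e. (382/23) = -1.
d is a non-residue mod p, hence 23 remains inert in O_K.

inert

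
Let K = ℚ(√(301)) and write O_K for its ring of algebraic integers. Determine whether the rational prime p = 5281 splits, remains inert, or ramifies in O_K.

remains prime (inert)

Since 301 ≡ 1 mod 4, the ring of integers is ℤ[(1+√301)/2] with discriminant 301.
5281 ∤ 301, so 5281 is unramified.
Legendre symbol by Euler's criterion: (301/5281) ≡ 301^2640 ≡ 5280 (mod 5281), i.e. (301/5281) = -1.
Legendre symbol -1 ⇒ 5281 is inert.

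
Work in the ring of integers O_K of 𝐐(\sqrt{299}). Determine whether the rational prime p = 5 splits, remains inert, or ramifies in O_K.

split — (5) = 𝔭₁𝔭₂ with 𝔭₁ ≠ 𝔭₂

d = 299 ≡ 3 (mod 4), so O_K = ℤ[√299] and disc(K) = 4d = 1196.
Since gcd(5, 1196) = 1 the prime 5 does not ramify.
Legendre symbol by Euler's criterion: (299/5) ≡ 299^2 ≡ 1 (mod 5), i.e. (299/5) = 1.
d is a quadratic residue mod p, hence 5 splits in O_K.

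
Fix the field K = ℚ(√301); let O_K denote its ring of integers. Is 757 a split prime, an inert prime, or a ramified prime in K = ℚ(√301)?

inert

301 mod 4 = 1, hence disc K = 301 and O_K = ℤ[(1+√301)/2].
Since gcd(757, 301) = 1 the prime 757 does not ramify.
Compute (301/757) via Euler: 301^((757-1)/2) mod 757 = 756, so (301/757) = -1.
(301/757) = -1, so 757 is inert.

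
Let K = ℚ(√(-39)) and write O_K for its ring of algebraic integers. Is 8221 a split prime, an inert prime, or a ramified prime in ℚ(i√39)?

-39 mod 4 = 1, hence disc K = -39 and O_K = ℤ[(1+√-39)/2].
disc(K) = -39 is not divisible by 8221; 8221 is unramified.
(-39/8221) = 8182^4110 mod 8221 = 8220, giving Legendre symbol -1.
d is a non-residue mod p, hence 8221 remains inert in O_K.

8221 remains inert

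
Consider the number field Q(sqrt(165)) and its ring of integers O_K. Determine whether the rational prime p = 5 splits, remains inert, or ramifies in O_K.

d = 165 ≡ 1 (mod 4), so O_K = ℤ[(1+√165)/2] and disc(K) = d = 165.
disc(K) = 165 = 5·33, so p = 5 is ramified.

p ramifies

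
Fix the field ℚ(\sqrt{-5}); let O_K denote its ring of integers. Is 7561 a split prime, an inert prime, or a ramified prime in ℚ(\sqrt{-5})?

-5 mod 4 = 3, hence disc K = 4·(-5) = -20 and O_K = ℤ[√-5].
7561 ∤ -20, so 7561 is unramified.
Compute (-5/7561) via Euler: 7556^((7561-1)/2) mod 7561 = 1, so (-5/7561) = 1.
(-5/7561) = 1, so 7561 splits.

split — (7561) = 𝔭₁𝔭₂ with 𝔭₁ ≠ 𝔭₂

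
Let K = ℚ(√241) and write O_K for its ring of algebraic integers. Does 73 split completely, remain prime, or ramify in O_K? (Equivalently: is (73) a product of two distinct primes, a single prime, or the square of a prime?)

241 mod 4 = 1, hence disc K = 241 and O_K = ℤ[(1+√241)/2].
disc(K) = 241 is not divisible by 73; 73 is unramified.
Euler's criterion: 241^36 mod 73 = 72. Thus (241|73) = -1.
Legendre symbol -1 ⇒ 73 is inert.

inert — (73) stays prime in O_K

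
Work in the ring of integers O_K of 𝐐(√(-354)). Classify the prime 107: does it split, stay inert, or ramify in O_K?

p is inert

-354 mod 4 = 2, hence disc K = 4·(-354) = -1416 and O_K = ℤ[√-354].
disc(K) = -1416 is not divisible by 107; 107 is unramified.
Compute (-354/107) via Euler: 74^((107-1)/2) mod 107 = 106, so (-354/107) = -1.
Legendre symbol -1 ⇒ 107 is inert.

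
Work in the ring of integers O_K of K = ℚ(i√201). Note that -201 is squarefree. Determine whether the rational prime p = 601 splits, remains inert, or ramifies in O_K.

split — (601) = 𝔭₁𝔭₂ with 𝔭₁ ≠ 𝔭₂

d = -201 ≡ 3 (mod 4), so O_K = ℤ[√-201] and disc(K) = 4d = -804.
601 ∤ -804, so 601 is unramified.
Compute (-201/601) via Euler: 400^((601-1)/2) mod 601 = 1, so (-201/601) = 1.
d is a quadratic residue mod p, hence 601 splits in O_K.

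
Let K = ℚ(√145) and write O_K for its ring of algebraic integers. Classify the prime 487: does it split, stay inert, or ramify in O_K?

inert — (487) stays prime in O_K

145 mod 4 = 1, hence disc K = 145 and O_K = ℤ[(1+√145)/2].
disc(K) = 145 is not divisible by 487; 487 is unramified.
Legendre symbol by Euler's criterion: (145/487) ≡ 145^243 ≡ 486 (mod 487), i.e. (145/487) = -1.
(145/487) = -1, so 487 is inert.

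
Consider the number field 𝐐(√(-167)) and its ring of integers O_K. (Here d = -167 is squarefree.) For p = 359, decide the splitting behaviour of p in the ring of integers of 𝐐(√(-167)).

splits completely

-167 mod 4 = 1, hence disc K = -167 and O_K = ℤ[(1+√-167)/2].
Since gcd(359, -167) = 1 the prime 359 does not ramify.
Compute (-167/359) via Euler: 192^((359-1)/2) mod 359 = 1, so (-167/359) = 1.
d is a quadratic residue mod p, hence 359 splits in O_K.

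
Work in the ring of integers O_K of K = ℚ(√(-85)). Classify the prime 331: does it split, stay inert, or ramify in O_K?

-85 mod 4 = 3, hence disc K = 4·(-85) = -340 and O_K = ℤ[√-85].
disc(K) = -340 is not divisible by 331; 331 is unramified.
Euler's criterion: (-85)^165 mod 331 = 330. Thus (-85|331) = -1.
d is a non-residue mod p, hence 331 remains inert in O_K.

inert — (331) stays prime in O_K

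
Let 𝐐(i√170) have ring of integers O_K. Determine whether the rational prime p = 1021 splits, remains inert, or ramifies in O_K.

inert

-170 mod 4 = 2, hence disc K = 4·(-170) = -680 and O_K = ℤ[√-170].
Since gcd(1021, -680) = 1 the prime 1021 does not ramify.
Legendre symbol by Euler's criterion: (-170/1021) ≡ (-170)^510 ≡ 1020 (mod 1021), i.e. (-170/1021) = -1.
(-170/1021) = -1, so 1021 is inert.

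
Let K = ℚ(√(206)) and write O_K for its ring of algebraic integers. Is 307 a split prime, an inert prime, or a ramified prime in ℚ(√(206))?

p is inert

206 mod 4 = 2, hence disc K = 4·206 = 824 and O_K = ℤ[√206].
307 ∤ 824, so 307 is unramified.
Euler's criterion: 206^153 mod 307 = 306. Thus (206|307) = -1.
(206/307) = -1, so 307 is inert.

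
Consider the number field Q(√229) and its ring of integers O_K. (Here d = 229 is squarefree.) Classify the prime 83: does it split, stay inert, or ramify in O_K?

83 splits in O_K

Since 229 ≡ 1 mod 4, the ring of integers is ℤ[(1+√229)/2] with discriminant 229.
Since gcd(83, 229) = 1 the prime 83 does not ramify.
Compute (229/83) via Euler: 63^((83-1)/2) mod 83 = 1, so (229/83) = 1.
(229/83) = 1, so 83 splits.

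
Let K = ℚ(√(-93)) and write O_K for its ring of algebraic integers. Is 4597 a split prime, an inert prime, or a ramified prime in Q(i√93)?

split

Since -93 ≢ 1 mod 4, the ring of integers is ℤ[√-93] with discriminant 4·(-93) = -372.
4597 ∤ -372, so 4597 is unramified.
Legendre symbol by Euler's criterion: (-93/4597) ≡ (-93)^2298 ≡ 1 (mod 4597), i.e. (-93/4597) = 1.
d is a quadratic residue mod p, hence 4597 splits in O_K.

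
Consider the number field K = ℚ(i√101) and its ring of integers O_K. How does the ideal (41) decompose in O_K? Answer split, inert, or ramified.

41 remains inert

-101 mod 4 = 3, hence disc K = 4·(-101) = -404 and O_K = ℤ[√-101].
disc(K) = -404 is not divisible by 41; 41 is unramified.
Euler's criterion: (-101)^20 mod 41 = 40. Thus (-101|41) = -1.
(-101/41) = -1, so 41 is inert.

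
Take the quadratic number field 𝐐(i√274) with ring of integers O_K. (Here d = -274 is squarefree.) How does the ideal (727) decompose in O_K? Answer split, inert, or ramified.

d = -274 ≡ 2 (mod 4), so O_K = ℤ[√-274] and disc(K) = 4d = -1096.
disc(K) = -1096 is not divisible by 727; 727 is unramified.
Legendre symbol by Euler's criterion: (-274/727) ≡ (-274)^363 ≡ 1 (mod 727), i.e. (-274/727) = 1.
(-274/727) = 1, so 727 splits.

split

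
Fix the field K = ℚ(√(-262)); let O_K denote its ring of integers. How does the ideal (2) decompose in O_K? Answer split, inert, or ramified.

d = -262 ≡ 2 (mod 4), so O_K = ℤ[√-262] and disc(K) = 4d = -1048.
Ramification test: 2 | -1048. The prime 2 ramifies in K.

ramifies in O_K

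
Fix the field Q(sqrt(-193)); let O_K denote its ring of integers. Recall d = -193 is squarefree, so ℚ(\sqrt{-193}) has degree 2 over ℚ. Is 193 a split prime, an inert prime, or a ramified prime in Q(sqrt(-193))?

ramifies in O_K

Since -193 ≢ 1 mod 4, the ring of integers is ℤ[√-193] with discriminant 4·(-193) = -772.
Ramification test: 193 | -772. The prime 193 ramifies in K.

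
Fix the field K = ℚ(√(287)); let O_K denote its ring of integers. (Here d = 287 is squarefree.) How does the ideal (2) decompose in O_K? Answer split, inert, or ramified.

Since 287 ≢ 1 mod 4, the ring of integers is ℤ[√287] with discriminant 4·287 = 1148.
2 divides disc(K) = 1148, so 2 ramifies.

2 is ramified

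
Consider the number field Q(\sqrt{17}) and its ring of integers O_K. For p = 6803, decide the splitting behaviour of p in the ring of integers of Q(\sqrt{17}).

d = 17 ≡ 1 (mod 4), so O_K = ℤ[(1+√17)/2] and disc(K) = d = 17.
Since gcd(6803, 17) = 1 the prime 6803 does not ramify.
Compute (17/6803) via Euler: 17^((6803-1)/2) mod 6803 = 6802, so (17/6803) = -1.
(17/6803) = -1, so 6803 is inert.

inert — (6803) stays prime in O_K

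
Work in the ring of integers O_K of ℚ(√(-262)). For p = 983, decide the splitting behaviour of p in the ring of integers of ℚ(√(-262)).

p is inert

-262 mod 4 = 2, hence disc K = 4·(-262) = -1048 and O_K = ℤ[√-262].
disc(K) = -1048 is not divisible by 983; 983 is unramified.
Euler's criterion: (-262)^491 mod 983 = 982. Thus (-262|983) = -1.
d is a non-residue mod p, hence 983 remains inert in O_K.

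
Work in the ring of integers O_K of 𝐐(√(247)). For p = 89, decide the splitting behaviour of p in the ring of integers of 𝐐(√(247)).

d = 247 ≡ 3 (mod 4), so O_K = ℤ[√247] and disc(K) = 4d = 988.
89 ∤ 988, so 89 is unramified.
Legendre symbol by Euler's criterion: (247/89) ≡ 247^44 ≡ 1 (mod 89), i.e. (247/89) = 1.
(247/89) = 1, so 89 splits.

p splits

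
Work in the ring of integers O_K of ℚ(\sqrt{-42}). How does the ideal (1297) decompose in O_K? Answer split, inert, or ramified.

split

-42 mod 4 = 2, hence disc K = 4·(-42) = -168 and O_K = ℤ[√-42].
1297 ∤ -168, so 1297 is unramified.
(-42/1297) = 1255^648 mod 1297 = 1, giving Legendre symbol 1.
d is a quadratic residue mod p, hence 1297 splits in O_K.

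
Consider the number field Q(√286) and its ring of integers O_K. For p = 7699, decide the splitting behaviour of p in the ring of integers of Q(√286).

inert

Since 286 ≢ 1 mod 4, the ring of integers is ℤ[√286] with discriminant 4·286 = 1144.
disc(K) = 1144 is not divisible by 7699; 7699 is unramified.
Compute (286/7699) via Euler: 286^((7699-1)/2) mod 7699 = 7698, so (286/7699) = -1.
Legendre symbol -1 ⇒ 7699 is inert.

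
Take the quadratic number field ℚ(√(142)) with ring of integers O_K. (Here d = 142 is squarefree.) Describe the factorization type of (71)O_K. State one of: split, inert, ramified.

71 is ramified

Since 142 ≢ 1 mod 4, the ring of integers is ℤ[√142] with discriminant 4·142 = 568.
disc(K) = 568 = 71·8, so p = 71 is ramified.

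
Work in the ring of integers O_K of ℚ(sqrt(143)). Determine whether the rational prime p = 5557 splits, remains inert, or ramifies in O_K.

143 mod 4 = 3, hence disc K = 4·143 = 572 and O_K = ℤ[√143].
Since gcd(5557, 572) = 1 the prime 5557 does not ramify.
(143/5557) = 143^2778 mod 5557 = 1, giving Legendre symbol 1.
d is a quadratic residue mod p, hence 5557 splits in O_K.

5557 splits in O_K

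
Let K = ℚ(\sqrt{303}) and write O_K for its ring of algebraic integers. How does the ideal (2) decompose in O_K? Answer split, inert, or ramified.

ramifies in O_K

d = 303 ≡ 3 (mod 4), so O_K = ℤ[√303] and disc(K) = 4d = 1212.
disc(K) = 1212 = 2·606, so p = 2 is ramified.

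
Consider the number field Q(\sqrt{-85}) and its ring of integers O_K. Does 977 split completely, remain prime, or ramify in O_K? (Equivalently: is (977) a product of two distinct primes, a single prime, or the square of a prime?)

d = -85 ≡ 3 (mod 4), so O_K = ℤ[√-85] and disc(K) = 4d = -340.
977 ∤ -340, so 977 is unramified.
Compute (-85/977) via Euler: 892^((977-1)/2) mod 977 = 976, so (-85/977) = -1.
Legendre symbol -1 ⇒ 977 is inert.

977 remains inert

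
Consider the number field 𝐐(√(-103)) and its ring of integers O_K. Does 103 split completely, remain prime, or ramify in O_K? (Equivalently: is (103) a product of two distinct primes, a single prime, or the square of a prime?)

p ramifies

-103 mod 4 = 1, hence disc K = -103 and O_K = ℤ[(1+√-103)/2].
disc(K) = -103 = 103·(-1), so p = 103 is ramified.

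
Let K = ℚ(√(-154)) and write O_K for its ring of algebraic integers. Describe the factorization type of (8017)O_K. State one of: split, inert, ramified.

8017 splits in O_K

-154 mod 4 = 2, hence disc K = 4·(-154) = -616 and O_K = ℤ[√-154].
8017 ∤ -616, so 8017 is unramified.
Euler's criterion: (-154)^4008 mod 8017 = 1. Thus (-154|8017) = 1.
(-154/8017) = 1, so 8017 splits.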